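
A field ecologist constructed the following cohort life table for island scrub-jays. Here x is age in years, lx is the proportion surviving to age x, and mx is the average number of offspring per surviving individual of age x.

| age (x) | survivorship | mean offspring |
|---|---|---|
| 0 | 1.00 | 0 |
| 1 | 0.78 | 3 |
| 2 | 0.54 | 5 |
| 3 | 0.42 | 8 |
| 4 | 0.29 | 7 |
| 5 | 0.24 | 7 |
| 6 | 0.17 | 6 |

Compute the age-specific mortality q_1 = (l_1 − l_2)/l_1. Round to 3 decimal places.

0.308

q_1 = (l_1 − l_2) / l_1 = (0.78 − 0.54) / 0.78
     = 0.24 / 0.78 = 0.307692… → 0.308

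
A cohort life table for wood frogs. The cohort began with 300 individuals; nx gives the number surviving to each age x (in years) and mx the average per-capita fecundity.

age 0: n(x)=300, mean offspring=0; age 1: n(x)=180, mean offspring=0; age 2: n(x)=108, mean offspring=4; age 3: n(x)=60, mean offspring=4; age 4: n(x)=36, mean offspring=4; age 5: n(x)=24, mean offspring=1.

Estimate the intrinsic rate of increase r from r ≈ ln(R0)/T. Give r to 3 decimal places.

0.379

lx = nx/n0 = nx/300: 1, 0.6, 0.36, 0.2, 0.12, 0.08
R0 = Σ lx·mx = 0 + 0 + 1.44 + 0.8 + 0.48 + 0.08 = 2.8
Σ x·lx·mx = 7.6; T = 7.6/2.8 = 2.71429…
r ≈ ln(R0)/T = ln(2.8)/2.71429… = 0.37933… → 0.379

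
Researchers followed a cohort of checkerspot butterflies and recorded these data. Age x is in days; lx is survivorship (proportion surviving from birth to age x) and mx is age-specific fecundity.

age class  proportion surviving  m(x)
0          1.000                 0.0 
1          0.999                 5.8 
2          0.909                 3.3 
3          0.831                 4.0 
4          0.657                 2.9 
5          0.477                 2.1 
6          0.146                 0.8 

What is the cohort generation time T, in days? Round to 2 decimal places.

2.32

lx·mx: 0, 5.7942, 2.9997, 3.324, 1.9053, 1.0017, 0.1168 → R0 = 15.1417
x·lx·mx: 0, 5.7942, 5.9994, 9.972, 7.6212, 5.0085, 0.7008 → Σ = 35.0961
T = 35.0961 / 15.1417 = 2.317844… → 2.32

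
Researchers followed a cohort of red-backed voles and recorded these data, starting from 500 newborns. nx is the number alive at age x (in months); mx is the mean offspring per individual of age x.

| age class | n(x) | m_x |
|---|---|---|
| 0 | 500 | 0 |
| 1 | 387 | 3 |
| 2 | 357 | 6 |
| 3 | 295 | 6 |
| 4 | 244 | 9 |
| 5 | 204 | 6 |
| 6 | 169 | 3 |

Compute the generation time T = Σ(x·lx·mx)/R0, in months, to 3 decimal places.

3.189

lx = nx/n0 = nx/500: 1, 0.774, 0.714, 0.59, 0.488, 0.408, 0.338
lx·mx: 0, 2.322, 4.284, 3.54, 4.392, 2.448, 1.014 → R0 = 18
x·lx·mx: 0, 2.322, 8.568, 10.62, 17.568, 12.24, 6.084 → Σ = 57.402
T = 57.402 / 18 = 3.189 → 3.189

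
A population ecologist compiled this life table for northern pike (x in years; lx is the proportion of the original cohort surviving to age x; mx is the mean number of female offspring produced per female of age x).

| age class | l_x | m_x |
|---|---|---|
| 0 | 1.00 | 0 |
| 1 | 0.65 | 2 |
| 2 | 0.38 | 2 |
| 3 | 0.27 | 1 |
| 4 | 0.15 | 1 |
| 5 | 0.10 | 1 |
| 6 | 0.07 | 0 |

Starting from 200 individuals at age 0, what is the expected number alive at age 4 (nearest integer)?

30

Expected survivors = N0 · l_4 = 200 × 0.15 = 30 → 30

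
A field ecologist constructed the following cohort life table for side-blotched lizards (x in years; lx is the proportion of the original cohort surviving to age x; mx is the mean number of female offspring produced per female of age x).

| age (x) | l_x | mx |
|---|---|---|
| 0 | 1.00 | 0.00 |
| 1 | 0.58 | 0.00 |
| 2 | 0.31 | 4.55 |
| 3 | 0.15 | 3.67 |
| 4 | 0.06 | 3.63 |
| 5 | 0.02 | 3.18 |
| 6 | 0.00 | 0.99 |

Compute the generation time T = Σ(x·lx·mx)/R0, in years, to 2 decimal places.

2.52

lx·mx: 0, 0, 1.4105, 0.5505, 0.2178, 0.0636, 0 → R0 = 2.2424
x·lx·mx: 0, 0, 2.821, 1.6515, 0.8712, 0.318, 0 → Σ = 5.6617
T = 5.6617 / 2.2424 = 2.524839… → 2.52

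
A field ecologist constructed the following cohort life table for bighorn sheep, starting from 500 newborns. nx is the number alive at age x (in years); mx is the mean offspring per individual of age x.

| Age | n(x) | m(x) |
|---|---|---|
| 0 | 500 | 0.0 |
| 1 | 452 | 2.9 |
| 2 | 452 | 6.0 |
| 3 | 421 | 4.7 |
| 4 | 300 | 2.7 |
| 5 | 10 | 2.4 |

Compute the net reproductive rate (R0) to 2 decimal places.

lx = nx/n0 = nx/500: 1, 0.904, 0.904, 0.842, 0.6, 0.02
lx·mx by age: 0, 2.6216, 5.424, 3.9574, 1.62, 0.048
R0 = Σ lx·mx = 13.671 → 13.67

13.67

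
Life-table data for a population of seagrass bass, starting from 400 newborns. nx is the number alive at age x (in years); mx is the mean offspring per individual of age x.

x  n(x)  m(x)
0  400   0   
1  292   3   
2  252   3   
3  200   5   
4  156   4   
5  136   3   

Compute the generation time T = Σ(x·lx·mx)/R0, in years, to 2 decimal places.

lx = nx/n0 = nx/400: 1, 0.73, 0.63, 0.5, 0.39, 0.34
lx·mx: 0, 2.19, 1.89, 2.5, 1.56, 1.02 → R0 = 9.16
x·lx·mx: 0, 2.19, 3.78, 7.5, 6.24, 5.1 → Σ = 24.81
T = 24.81 / 9.16 = 2.708515… → 2.71

2.71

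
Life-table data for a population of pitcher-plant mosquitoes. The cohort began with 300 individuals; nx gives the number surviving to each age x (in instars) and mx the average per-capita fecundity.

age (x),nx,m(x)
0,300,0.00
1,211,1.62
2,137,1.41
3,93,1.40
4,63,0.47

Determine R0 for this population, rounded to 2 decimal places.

lx = nx/n0 = nx/300: 1, 0.70333…, 0.45667…, 0.31, 0.21
lx·mx by age: 0, 1.1394…, 0.6439…, 0.434, 0.0987
R0 = Σ lx·mx = 2.316… → 2.32

2.32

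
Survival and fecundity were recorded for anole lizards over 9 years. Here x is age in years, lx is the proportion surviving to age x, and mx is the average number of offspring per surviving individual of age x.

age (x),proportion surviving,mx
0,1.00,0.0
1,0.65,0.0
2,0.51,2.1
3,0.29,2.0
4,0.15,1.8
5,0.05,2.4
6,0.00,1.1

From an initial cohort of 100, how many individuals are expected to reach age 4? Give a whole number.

Expected survivors = N0 · l_4 = 100 × 0.15 = 15 → 15

15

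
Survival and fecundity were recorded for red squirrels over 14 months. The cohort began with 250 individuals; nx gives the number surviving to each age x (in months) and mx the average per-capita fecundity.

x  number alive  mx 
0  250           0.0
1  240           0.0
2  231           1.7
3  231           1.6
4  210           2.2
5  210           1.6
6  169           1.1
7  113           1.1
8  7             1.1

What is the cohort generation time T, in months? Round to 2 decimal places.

lx = nx/n0 = nx/250: 1, 0.96, 0.924, 0.924, 0.84, 0.84, 0.676, 0.452, 0.028
lx·mx: 0, 0, 1.5708, 1.4784, 1.848, 1.344, 0.7436, 0.4972, 0.0308 → R0 = 7.5128
x·lx·mx: 0, 0, 3.1416, 4.4352, 7.392, 6.72, 4.4616, 3.4804, 0.2464 → Σ = 29.8772
T = 29.8772 / 7.5128 = 3.97684… → 3.98

3.98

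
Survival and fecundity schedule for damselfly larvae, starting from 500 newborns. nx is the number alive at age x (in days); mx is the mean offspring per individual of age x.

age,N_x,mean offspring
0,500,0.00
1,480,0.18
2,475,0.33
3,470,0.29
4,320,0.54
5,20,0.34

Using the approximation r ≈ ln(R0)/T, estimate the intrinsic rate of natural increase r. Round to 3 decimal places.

lx = nx/n0 = nx/500: 1, 0.96, 0.95, 0.94, 0.64, 0.04
R0 = Σ lx·mx = 0 + 0.1728 + 0.3135 + 0.2726 + 0.3456 + 0.0136 = 1.1181
Σ x·lx·mx = 3.068; T = 3.068/1.1181 = 2.74394…
r ≈ ln(R0)/T = ln(1.1181)/2.74394… = 0.04068… → 0.041

0.041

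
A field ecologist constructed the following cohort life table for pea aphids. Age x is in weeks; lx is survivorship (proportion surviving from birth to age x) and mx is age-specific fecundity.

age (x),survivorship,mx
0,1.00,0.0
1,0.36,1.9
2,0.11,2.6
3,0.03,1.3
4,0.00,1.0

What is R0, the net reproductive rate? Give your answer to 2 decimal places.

1.01

lx·mx by age: 0, 0.684, 0.286, 0.039, 0
R0 = Σ lx·mx = 1.009 → 1.01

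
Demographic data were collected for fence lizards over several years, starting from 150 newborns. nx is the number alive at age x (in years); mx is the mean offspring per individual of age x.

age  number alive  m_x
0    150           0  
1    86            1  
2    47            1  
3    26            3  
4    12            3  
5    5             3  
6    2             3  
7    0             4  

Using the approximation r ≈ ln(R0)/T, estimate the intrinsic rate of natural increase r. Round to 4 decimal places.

0.2325

lx = nx/n0 = nx/150: 1, 0.57333…, 0.31333…, 0.17333…, 0.08, 0.03333…, 0.01333…, 0
R0 = Σ lx·mx = 0 + 0.57333… + 0.31333… + 0.52… + 0.24 + 0.1… + 0.04… + 0 = 1.786667…
Σ x·lx·mx = 4.46…; T = 4.46…/1.786667… = 2.49627…
r ≈ ln(R0)/T = ln(1.786667…)/2.49627… = 0.232488… → 0.2325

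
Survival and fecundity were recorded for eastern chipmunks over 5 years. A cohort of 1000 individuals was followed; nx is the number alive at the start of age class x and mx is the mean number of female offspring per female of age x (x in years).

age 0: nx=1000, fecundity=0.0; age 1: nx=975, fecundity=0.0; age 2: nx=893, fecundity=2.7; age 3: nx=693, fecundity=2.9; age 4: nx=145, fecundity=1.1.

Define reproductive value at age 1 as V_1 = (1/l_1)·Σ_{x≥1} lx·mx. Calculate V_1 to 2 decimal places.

lx = nx/n0 = nx/1000: 1, 0.975, 0.893, 0.693, 0.145
lx·mx for x ≥ 1: 0, 2.4111, 2.0097, 0.1595 → sum = 4.5803
V_1 = 4.5803 / l_1 = 4.5803 / 0.975 = 4.697744… → 4.70

4.70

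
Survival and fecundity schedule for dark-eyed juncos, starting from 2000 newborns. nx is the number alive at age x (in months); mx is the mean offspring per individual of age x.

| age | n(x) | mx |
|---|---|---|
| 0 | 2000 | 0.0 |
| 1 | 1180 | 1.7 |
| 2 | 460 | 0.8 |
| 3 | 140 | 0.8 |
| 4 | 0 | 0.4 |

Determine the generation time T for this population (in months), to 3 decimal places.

1.238

lx = nx/n0 = nx/2000: 1, 0.59, 0.23, 0.07, 0
lx·mx: 0, 1.003, 0.184, 0.056, 0 → R0 = 1.243
x·lx·mx: 0, 1.003, 0.368, 0.168, 0 → Σ = 1.539
T = 1.539 / 1.243 = 1.238134… → 1.238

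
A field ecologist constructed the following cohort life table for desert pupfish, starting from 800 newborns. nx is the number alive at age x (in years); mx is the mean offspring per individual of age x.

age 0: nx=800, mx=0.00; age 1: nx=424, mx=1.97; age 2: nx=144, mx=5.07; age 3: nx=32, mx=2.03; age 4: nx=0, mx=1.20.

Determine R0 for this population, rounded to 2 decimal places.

lx = nx/n0 = nx/800: 1, 0.53, 0.18, 0.04, 0
lx·mx by age: 0, 1.0441, 0.9126, 0.0812, 0
R0 = Σ lx·mx = 2.0379 → 2.04

2.04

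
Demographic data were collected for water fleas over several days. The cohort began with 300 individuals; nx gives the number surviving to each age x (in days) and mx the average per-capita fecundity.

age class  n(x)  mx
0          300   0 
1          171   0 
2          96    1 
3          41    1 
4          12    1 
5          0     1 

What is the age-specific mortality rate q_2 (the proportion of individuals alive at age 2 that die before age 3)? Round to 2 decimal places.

lx = nx/n0 = nx/300: 1, 0.57, 0.32, 0.13667…, 0.04, 0
q_2 = (l_2 − l_3) / l_2 = (0.32 − 0.136667…) / 0.32
     = 0.183333… / 0.32 = 0.572917… → 0.57

0.57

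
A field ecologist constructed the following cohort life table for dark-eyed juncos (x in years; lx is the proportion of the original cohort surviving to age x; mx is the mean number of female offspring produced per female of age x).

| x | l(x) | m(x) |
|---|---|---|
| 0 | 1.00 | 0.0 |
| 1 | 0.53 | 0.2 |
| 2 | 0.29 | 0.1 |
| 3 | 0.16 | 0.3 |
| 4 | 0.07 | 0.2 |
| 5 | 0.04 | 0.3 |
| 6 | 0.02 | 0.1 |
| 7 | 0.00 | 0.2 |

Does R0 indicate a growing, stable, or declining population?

R0 = Σ lx·mx = 0 + 0.106 + 0.029 + 0.048 + 0.014 + 0.012 + 0.002 + 0 = 0.211
R0 < 1, so the population is declining.

declining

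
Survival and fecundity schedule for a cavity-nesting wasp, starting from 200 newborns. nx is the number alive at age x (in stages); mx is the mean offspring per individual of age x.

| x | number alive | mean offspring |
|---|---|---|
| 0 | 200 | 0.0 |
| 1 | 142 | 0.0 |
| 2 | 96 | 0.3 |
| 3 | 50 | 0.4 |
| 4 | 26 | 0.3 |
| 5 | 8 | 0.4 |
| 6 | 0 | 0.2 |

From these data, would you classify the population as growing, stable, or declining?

lx = nx/n0 = nx/200: 1, 0.71, 0.48, 0.25, 0.13, 0.04, 0
R0 = Σ lx·mx = 0 + 0 + 0.144 + 0.1 + 0.039 + 0.016 + 0 = 0.299
R0 < 1, so the population is declining.

declining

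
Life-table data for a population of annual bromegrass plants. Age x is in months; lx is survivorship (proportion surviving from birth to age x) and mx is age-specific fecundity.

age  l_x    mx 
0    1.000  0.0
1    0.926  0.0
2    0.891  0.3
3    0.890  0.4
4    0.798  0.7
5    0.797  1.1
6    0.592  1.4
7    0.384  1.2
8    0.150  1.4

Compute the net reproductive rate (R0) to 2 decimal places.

3.56

lx·mx by age: 0, 0, 0.2673, 0.356, 0.5586, 0.8767, 0.8288, 0.4608, 0.21
R0 = Σ lx·mx = 3.5582 → 3.56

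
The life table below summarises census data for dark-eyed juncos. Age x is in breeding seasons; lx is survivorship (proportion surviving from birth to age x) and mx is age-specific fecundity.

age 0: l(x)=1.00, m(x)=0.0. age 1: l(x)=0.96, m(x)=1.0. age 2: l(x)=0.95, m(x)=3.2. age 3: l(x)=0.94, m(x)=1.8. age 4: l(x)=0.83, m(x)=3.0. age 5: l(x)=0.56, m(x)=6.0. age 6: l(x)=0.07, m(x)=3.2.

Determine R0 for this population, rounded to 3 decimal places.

11.766

lx·mx by age: 0, 0.96, 3.04, 1.692, 2.49, 3.36, 0.224
R0 = Σ lx·mx = 11.766 → 11.766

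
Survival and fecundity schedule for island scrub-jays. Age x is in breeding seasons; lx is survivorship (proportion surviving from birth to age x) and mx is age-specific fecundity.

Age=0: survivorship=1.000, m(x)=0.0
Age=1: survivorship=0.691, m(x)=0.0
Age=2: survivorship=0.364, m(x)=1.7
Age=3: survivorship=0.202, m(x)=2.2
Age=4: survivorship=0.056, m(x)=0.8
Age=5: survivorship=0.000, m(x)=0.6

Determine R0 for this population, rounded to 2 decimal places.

lx·mx by age: 0, 0, 0.6188, 0.4444, 0.0448, 0
R0 = Σ lx·mx = 1.108 → 1.11

1.11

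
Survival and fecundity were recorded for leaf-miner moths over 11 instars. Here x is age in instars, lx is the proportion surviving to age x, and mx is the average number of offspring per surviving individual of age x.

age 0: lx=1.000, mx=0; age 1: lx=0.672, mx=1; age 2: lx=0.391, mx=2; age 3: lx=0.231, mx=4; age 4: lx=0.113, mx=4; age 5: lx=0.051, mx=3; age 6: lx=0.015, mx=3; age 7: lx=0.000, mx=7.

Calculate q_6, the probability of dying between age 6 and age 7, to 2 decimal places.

q_6 = (l_6 − l_7) / l_6 = (0.015 − 0) / 0.015
     = 0.015 / 0.015 = 1 → 1.00

1.00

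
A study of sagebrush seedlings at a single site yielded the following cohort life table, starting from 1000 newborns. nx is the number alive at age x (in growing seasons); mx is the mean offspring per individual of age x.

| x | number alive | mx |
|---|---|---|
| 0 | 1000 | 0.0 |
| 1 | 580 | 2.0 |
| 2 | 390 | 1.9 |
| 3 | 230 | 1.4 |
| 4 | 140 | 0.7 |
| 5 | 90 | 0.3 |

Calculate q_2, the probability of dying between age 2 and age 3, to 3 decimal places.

0.410

lx = nx/n0 = nx/1000: 1, 0.58, 0.39, 0.23, 0.14, 0.09
q_2 = (l_2 − l_3) / l_2 = (0.39 − 0.23) / 0.39
     = 0.16 / 0.39 = 0.410256… → 0.410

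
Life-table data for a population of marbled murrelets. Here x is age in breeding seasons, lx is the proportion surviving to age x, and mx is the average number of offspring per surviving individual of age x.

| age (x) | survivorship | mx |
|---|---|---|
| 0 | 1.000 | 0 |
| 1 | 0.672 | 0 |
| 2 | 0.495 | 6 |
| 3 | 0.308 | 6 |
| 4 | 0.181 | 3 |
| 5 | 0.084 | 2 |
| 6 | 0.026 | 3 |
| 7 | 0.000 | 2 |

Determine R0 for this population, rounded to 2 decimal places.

lx·mx by age: 0, 0, 2.97, 1.848, 0.543, 0.168, 0.078, 0
R0 = Σ lx·mx = 5.607 → 5.61

5.61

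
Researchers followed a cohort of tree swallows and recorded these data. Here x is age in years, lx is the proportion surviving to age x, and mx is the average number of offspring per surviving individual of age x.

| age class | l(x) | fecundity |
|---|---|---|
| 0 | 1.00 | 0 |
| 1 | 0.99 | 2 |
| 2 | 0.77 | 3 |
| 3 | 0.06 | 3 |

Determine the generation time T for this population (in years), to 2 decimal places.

1.60

lx·mx: 0, 1.98, 2.31, 0.18 → R0 = 4.47
x·lx·mx: 0, 1.98, 4.62, 0.54 → Σ = 7.14
T = 7.14 / 4.47 = 1.597315… → 1.60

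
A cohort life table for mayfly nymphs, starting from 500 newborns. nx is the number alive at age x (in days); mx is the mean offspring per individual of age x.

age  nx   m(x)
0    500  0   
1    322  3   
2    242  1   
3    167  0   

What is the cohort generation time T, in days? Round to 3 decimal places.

1.200

lx = nx/n0 = nx/500: 1, 0.644, 0.484, 0.334
lx·mx: 0, 1.932, 0.484, 0 → R0 = 2.416
x·lx·mx: 0, 1.932, 0.968, 0 → Σ = 2.9
T = 2.9 / 2.416 = 1.200331… → 1.200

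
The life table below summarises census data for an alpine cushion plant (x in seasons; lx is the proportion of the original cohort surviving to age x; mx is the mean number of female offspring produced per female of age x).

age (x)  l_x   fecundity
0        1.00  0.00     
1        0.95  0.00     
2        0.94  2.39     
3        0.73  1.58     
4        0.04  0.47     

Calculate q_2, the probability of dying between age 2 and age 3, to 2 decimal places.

q_2 = (l_2 − l_3) / l_2 = (0.94 − 0.73) / 0.94
     = 0.21 / 0.94 = 0.223404… → 0.22

0.22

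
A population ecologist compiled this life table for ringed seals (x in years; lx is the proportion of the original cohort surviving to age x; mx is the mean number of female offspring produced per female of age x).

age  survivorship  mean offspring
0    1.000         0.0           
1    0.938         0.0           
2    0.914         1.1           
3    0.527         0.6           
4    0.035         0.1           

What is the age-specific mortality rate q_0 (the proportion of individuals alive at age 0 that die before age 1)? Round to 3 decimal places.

q_0 = (l_0 − l_1) / l_0 = (1 − 0.938) / 1
     = 0.062 / 1 = 0.062 → 0.062

0.062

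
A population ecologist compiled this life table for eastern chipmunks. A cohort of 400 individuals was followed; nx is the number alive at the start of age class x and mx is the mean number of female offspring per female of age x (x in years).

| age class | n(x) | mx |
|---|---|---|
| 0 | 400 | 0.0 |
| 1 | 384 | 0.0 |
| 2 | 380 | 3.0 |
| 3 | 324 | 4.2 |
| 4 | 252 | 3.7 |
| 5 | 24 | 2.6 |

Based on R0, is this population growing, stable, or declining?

lx = nx/n0 = nx/400: 1, 0.96, 0.95, 0.81, 0.63, 0.06
R0 = Σ lx·mx = 0 + 0 + 2.85 + 3.402 + 2.331 + 0.156 = 8.739
R0 > 1, so the population is growing.

growing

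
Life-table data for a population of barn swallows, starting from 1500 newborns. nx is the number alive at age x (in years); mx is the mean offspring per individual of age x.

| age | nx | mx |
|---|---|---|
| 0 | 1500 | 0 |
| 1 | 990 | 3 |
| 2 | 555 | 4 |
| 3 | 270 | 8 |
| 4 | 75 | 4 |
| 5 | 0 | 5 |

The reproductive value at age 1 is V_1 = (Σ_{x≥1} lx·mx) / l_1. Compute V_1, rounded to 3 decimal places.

lx = nx/n0 = nx/1500: 1, 0.66, 0.37, 0.18, 0.05, 0
lx·mx for x ≥ 1: 1.98, 1.48, 1.44, 0.2, 0 → sum = 5.1
V_1 = 5.1 / l_1 = 5.1 / 0.66 = 7.727273… → 7.727

7.727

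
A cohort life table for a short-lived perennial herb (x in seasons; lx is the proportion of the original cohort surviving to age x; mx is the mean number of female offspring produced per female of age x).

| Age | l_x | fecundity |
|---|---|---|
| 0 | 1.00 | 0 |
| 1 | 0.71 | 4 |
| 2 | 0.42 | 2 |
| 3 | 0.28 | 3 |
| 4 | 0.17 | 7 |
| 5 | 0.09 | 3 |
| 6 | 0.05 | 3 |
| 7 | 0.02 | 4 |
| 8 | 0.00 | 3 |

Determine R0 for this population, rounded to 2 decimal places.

lx·mx by age: 0, 2.84, 0.84, 0.84, 1.19, 0.27, 0.15, 0.08, 0
R0 = Σ lx·mx = 6.21 → 6.21

6.21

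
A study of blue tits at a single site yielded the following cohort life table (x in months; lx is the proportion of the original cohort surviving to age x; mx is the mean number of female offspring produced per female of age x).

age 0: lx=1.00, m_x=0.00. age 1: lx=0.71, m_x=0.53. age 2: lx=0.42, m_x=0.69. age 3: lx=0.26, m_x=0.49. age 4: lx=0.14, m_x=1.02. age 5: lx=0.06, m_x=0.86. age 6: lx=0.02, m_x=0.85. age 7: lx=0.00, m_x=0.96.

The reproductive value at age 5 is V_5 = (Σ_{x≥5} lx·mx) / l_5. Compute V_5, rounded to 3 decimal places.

1.143

lx·mx for x ≥ 5: 0.0516, 0.017, 0 → sum = 0.0686
V_5 = 0.0686 / l_5 = 0.0686 / 0.06 = 1.143333… → 1.143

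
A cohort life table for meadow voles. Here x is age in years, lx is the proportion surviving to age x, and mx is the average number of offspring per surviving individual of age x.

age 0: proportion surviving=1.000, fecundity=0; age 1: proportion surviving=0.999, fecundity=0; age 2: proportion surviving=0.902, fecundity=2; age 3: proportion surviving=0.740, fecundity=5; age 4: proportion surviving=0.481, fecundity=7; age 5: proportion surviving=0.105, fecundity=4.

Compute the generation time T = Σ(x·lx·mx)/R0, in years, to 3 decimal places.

3.259

lx·mx: 0, 0, 1.804, 3.7, 3.367, 0.42 → R0 = 9.291
x·lx·mx: 0, 0, 3.608, 11.1, 13.468, 2.1 → Σ = 30.276
T = 30.276 / 9.291 = 3.258637… → 3.259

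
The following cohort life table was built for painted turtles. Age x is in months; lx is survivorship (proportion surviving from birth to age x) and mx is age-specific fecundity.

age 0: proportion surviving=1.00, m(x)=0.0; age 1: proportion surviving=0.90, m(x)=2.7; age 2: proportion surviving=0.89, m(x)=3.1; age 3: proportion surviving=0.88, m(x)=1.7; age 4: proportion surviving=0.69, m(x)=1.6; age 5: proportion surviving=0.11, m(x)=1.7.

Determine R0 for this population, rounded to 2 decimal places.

7.98

lx·mx by age: 0, 2.43, 2.759, 1.496, 1.104, 0.187
R0 = Σ lx·mx = 7.976 → 7.98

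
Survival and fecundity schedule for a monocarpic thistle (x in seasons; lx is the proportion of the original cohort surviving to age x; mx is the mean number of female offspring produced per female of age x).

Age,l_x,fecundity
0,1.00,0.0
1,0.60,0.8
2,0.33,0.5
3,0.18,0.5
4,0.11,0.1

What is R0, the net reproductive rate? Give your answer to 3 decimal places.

lx·mx by age: 0, 0.48, 0.165, 0.09, 0.011
R0 = Σ lx·mx = 0.746 → 0.746

0.746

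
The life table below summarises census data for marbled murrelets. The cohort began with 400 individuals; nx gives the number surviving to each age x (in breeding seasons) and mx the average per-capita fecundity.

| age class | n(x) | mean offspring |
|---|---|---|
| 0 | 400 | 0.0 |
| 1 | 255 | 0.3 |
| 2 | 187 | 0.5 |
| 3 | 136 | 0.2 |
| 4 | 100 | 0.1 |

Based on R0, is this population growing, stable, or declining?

lx = nx/n0 = nx/400: 1, 0.6375, 0.4675, 0.34, 0.25
R0 = Σ lx·mx = 0 + 0.19125 + 0.23375 + 0.068 + 0.025 = 0.518
R0 < 1, so the population is declining.

declining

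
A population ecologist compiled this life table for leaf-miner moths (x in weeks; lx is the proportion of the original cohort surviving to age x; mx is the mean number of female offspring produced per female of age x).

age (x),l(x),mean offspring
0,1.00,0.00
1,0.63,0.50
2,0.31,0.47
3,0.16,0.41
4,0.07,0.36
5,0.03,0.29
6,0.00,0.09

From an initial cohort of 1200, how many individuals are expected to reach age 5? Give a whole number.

36

Expected survivors = N0 · l_5 = 1200 × 0.03 = 36 → 36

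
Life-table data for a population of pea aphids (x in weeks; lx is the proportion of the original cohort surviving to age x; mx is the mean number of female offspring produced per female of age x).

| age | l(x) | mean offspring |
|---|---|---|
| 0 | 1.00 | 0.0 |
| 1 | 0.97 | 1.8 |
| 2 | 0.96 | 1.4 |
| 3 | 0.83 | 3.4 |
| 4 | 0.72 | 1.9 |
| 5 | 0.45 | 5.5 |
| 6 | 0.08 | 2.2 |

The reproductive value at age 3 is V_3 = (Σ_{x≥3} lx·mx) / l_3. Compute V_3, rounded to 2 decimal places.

8.24

lx·mx for x ≥ 3: 2.822, 1.368, 2.475, 0.176 → sum = 6.841
V_3 = 6.841 / l_3 = 6.841 / 0.83 = 8.242169… → 8.24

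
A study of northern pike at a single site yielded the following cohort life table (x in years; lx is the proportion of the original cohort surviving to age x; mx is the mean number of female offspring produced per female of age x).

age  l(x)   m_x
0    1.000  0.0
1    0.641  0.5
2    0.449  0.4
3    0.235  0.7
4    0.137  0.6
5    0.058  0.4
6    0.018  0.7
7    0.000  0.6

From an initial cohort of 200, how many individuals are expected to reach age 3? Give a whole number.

Expected survivors = N0 · l_3 = 200 × 0.235 = 47 → 47

47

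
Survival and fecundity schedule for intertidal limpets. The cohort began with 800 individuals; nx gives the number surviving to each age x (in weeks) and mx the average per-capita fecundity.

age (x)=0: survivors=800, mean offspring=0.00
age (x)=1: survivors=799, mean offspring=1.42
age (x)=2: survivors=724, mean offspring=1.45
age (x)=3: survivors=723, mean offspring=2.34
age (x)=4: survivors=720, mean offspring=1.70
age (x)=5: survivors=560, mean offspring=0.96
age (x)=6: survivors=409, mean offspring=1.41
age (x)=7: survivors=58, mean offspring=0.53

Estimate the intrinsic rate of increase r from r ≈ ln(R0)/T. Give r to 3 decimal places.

0.656

lx = nx/n0 = nx/800: 1, 0.99875, 0.905, 0.90375, 0.9, 0.7, 0.51125, 0.0725
R0 = Σ lx·mx = 0 + 1.41823… + 1.31225 + 2.11478… + 1.53 + 0.672 + 0.72086… + 0.03843… = 7.806538…
Σ x·lx·mx = 24.4612…; T = 24.4612…/7.806538… = 3.13343…
r ≈ ln(R0)/T = ln(7.806538…)/3.13343… = 0.65582… → 0.656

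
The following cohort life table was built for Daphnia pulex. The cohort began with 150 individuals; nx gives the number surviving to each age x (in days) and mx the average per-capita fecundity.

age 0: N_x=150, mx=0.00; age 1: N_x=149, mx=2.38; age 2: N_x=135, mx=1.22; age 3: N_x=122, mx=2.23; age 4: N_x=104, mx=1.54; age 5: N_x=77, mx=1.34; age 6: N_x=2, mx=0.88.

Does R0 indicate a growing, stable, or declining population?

lx = nx/n0 = nx/150: 1, 0.99333…, 0.9, 0.81333…, 0.69333…, 0.51333…, 0.01333…
R0 = Σ lx·mx = 0 + 2.364133… + 1.098 + 1.813733… + 1.067733… + 0.687867… + 0.011733… = 7.0432…
R0 > 1, so the population is growing.

growing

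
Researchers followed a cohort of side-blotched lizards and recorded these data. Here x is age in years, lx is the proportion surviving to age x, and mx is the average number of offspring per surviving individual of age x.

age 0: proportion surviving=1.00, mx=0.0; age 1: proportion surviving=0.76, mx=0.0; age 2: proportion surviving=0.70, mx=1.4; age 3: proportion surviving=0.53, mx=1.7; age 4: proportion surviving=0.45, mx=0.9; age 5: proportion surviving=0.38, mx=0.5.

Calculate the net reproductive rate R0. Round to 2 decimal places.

2.48

lx·mx by age: 0, 0, 0.98, 0.901, 0.405, 0.19
R0 = Σ lx·mx = 2.476 → 2.48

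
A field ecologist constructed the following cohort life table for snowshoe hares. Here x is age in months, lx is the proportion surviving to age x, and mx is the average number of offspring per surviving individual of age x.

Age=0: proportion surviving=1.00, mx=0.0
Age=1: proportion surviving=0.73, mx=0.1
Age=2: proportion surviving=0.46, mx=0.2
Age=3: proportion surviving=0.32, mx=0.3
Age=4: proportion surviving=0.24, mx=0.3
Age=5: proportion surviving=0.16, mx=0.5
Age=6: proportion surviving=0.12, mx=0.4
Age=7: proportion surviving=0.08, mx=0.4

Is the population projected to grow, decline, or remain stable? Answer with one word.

R0 = Σ lx·mx = 0 + 0.073 + 0.092 + 0.096 + 0.072 + 0.08 + 0.048 + 0.032 = 0.493
R0 < 1, so the population is declining.

declining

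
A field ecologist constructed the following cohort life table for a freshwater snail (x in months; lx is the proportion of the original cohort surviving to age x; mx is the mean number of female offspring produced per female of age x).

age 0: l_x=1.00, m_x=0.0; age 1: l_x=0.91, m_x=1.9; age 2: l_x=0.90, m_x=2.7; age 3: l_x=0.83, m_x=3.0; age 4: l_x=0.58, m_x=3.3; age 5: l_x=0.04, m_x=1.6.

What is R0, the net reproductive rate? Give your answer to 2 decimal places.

8.63

lx·mx by age: 0, 1.729, 2.43, 2.49, 1.914, 0.064
R0 = Σ lx·mx = 8.627 → 8.63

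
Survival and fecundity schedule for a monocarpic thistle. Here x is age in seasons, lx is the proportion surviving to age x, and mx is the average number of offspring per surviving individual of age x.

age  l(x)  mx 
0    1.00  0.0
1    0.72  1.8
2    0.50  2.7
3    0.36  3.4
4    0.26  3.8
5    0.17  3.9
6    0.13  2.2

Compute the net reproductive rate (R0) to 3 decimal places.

lx·mx by age: 0, 1.296, 1.35, 1.224, 0.988, 0.663, 0.286
R0 = Σ lx·mx = 5.807 → 5.807

5.807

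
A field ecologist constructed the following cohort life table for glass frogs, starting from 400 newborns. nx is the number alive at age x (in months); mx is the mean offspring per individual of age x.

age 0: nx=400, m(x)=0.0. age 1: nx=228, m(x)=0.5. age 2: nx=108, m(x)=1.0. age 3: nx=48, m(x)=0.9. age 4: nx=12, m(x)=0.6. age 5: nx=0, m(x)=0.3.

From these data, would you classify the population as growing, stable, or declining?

lx = nx/n0 = nx/400: 1, 0.57, 0.27, 0.12, 0.03, 0
R0 = Σ lx·mx = 0 + 0.285 + 0.27 + 0.108 + 0.018 + 0 = 0.681
R0 < 1, so the population is declining.

declining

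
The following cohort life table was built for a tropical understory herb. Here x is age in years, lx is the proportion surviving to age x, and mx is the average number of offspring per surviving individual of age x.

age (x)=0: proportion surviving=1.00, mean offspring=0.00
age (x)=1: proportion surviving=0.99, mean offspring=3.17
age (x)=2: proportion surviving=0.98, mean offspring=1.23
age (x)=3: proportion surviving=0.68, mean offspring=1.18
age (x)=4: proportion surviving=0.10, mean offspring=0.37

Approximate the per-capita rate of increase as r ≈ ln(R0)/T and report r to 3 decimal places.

1.052

R0 = Σ lx·mx = 0 + 3.1383 + 1.2054 + 0.8024 + 0.037 = 5.1831
Σ x·lx·mx = 8.1043; T = 8.1043/5.1831 = 1.5636…
r ≈ ln(R0)/T = ln(5.1831)/1.5636… = 1.05232… → 1.052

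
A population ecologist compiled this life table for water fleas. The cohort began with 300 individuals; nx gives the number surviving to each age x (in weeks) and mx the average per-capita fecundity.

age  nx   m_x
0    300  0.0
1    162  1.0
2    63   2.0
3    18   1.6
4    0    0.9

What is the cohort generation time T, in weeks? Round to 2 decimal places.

1.58

lx = nx/n0 = nx/300: 1, 0.54, 0.21, 0.06, 0
lx·mx: 0, 0.54, 0.42, 0.096, 0 → R0 = 1.056
x·lx·mx: 0, 0.54, 0.84, 0.288, 0 → Σ = 1.668
T = 1.668 / 1.056 = 1.579545… → 1.58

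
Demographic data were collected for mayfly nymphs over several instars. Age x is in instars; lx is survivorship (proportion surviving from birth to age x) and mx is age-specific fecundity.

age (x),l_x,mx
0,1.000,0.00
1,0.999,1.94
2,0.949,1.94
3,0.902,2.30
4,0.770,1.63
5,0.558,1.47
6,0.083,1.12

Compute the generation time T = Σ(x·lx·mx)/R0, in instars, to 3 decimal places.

lx·mx: 0, 1.93806, 1.84106, 2.0746, 1.2551, 0.82026, 0.09296 → R0 = 8.02204
x·lx·mx: 0, 1.93806, 3.68212, 6.2238, 5.0204, 4.1013, 0.55776 → Σ = 21.52344
T = 21.52344 / 8.02204 = 2.683038… → 2.683

2.683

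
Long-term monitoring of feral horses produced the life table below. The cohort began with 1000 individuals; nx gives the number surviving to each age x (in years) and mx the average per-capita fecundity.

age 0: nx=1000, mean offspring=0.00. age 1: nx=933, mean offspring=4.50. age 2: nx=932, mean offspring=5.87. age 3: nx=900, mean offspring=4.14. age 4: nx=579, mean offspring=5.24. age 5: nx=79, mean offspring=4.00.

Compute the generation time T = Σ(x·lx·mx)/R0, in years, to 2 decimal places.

2.39

lx = nx/n0 = nx/1000: 1, 0.933, 0.932, 0.9, 0.579, 0.079
lx·mx: 0, 4.1985, 5.47084, 3.726, 3.03396, 0.316 → R0 = 16.7453
x·lx·mx: 0, 4.1985, 10.94168, 11.178, 12.13584, 1.58 → Σ = 40.03402
T = 40.03402 / 16.7453 = 2.390762… → 2.39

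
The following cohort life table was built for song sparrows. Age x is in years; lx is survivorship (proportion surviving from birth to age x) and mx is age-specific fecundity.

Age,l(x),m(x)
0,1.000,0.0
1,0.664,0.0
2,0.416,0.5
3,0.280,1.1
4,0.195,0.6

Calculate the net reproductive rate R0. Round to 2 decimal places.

lx·mx by age: 0, 0, 0.208, 0.308, 0.117
R0 = Σ lx·mx = 0.633 → 0.63

0.63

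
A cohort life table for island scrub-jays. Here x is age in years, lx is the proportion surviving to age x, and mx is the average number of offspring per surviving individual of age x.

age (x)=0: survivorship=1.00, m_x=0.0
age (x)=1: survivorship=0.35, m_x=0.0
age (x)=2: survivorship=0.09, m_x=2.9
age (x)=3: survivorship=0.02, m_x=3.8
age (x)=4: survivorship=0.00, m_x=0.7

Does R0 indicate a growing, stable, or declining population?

declining

R0 = Σ lx·mx = 0 + 0 + 0.261 + 0.076 + 0 = 0.337
R0 < 1, so the population is declining.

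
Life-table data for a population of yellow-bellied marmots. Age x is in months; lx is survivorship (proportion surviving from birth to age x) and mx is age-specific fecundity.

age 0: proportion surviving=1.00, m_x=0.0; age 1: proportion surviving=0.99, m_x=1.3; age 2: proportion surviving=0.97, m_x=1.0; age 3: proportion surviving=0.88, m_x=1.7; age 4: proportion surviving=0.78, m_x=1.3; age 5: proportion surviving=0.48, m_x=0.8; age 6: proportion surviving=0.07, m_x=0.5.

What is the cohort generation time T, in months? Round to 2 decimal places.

2.68

lx·mx: 0, 1.287, 0.97, 1.496, 1.014, 0.384, 0.035 → R0 = 5.186
x·lx·mx: 0, 1.287, 1.94, 4.488, 4.056, 1.92, 0.21 → Σ = 13.901
T = 13.901 / 5.186 = 2.680486… → 2.68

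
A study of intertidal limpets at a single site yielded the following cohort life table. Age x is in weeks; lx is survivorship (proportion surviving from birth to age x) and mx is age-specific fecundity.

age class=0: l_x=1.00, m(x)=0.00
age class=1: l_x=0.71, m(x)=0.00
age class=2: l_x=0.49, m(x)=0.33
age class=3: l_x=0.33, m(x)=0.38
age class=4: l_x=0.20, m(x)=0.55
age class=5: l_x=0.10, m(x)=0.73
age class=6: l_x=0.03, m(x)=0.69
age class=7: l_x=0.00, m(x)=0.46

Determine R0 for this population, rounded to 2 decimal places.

0.49

lx·mx by age: 0, 0, 0.1617, 0.1254, 0.11, 0.073, 0.0207, 0
R0 = Σ lx·mx = 0.4908 → 0.49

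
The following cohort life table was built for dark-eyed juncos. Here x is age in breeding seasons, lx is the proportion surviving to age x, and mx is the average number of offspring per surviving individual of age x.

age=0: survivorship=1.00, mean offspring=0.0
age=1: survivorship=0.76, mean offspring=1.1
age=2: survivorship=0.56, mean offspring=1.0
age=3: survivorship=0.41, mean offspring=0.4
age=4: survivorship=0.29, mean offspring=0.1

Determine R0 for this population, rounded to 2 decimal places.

lx·mx by age: 0, 0.836, 0.56, 0.164, 0.029
R0 = Σ lx·mx = 1.589 → 1.59

1.59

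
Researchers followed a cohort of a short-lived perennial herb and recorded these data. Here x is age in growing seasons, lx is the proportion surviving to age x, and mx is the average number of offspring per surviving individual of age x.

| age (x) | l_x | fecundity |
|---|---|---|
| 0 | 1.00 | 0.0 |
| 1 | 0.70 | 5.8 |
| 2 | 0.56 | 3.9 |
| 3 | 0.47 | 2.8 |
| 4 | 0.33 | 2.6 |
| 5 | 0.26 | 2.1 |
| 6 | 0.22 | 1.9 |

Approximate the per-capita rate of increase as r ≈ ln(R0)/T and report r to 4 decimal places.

0.9980

R0 = Σ lx·mx = 0 + 4.06 + 2.184 + 1.316 + 0.858 + 0.546 + 0.418 = 9.382
Σ x·lx·mx = 21.046; T = 21.046/9.382 = 2.24323…
r ≈ ln(R0)/T = ln(9.382)/2.24323… = 0.998021… → 0.9980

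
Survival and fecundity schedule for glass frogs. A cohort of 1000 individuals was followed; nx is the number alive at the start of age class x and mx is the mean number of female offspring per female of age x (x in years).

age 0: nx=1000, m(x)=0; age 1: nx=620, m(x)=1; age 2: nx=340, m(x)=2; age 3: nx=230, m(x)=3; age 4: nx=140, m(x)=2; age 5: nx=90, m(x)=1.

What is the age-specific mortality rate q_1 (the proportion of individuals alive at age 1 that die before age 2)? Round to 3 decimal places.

lx = nx/n0 = nx/1000: 1, 0.62, 0.34, 0.23, 0.14, 0.09
q_1 = (l_1 − l_2) / l_1 = (0.62 − 0.34) / 0.62
     = 0.28 / 0.62 = 0.451613… → 0.452

0.452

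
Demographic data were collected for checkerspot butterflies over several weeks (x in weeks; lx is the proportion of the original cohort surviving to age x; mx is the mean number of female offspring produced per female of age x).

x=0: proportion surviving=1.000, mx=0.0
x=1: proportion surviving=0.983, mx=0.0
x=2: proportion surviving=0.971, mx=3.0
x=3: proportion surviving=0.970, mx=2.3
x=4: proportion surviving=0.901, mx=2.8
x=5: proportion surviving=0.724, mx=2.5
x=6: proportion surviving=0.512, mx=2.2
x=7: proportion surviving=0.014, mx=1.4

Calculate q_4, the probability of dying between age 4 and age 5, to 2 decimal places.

0.20

q_4 = (l_4 − l_5) / l_4 = (0.901 − 0.724) / 0.901
     = 0.177 / 0.901 = 0.196448… → 0.20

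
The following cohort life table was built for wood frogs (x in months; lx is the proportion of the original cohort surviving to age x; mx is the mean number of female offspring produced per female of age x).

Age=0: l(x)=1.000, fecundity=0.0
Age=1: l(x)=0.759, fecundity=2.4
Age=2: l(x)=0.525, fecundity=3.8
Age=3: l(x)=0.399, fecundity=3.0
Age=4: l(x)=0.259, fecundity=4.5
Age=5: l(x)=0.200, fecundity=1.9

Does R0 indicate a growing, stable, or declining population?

growing

R0 = Σ lx·mx = 0 + 1.8216 + 1.995 + 1.197 + 1.1655 + 0.38 = 6.5591
R0 > 1, so the population is growing.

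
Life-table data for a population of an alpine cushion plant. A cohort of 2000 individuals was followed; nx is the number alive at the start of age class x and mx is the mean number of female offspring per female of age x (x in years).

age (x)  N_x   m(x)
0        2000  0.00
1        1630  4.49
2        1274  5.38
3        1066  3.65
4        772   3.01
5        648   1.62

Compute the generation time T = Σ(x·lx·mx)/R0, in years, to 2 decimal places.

2.20

lx = nx/n0 = nx/2000: 1, 0.815, 0.637, 0.533, 0.386, 0.324
lx·mx: 0, 3.65935, 3.42706, 1.94545, 1.16186, 0.52488 → R0 = 10.7186
x·lx·mx: 0, 3.65935, 6.85412, 5.83635, 4.64744, 2.6244 → Σ = 23.62166
T = 23.62166 / 10.7186 = 2.203801… → 2.20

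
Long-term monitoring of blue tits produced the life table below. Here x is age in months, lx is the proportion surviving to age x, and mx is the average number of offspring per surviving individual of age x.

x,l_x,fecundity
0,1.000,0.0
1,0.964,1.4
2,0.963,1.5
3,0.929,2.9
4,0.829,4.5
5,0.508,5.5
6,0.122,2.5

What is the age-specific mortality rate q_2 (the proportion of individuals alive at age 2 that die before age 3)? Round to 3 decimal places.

q_2 = (l_2 − l_3) / l_2 = (0.963 − 0.929) / 0.963
     = 0.034 / 0.963 = 0.035306… → 0.035

0.035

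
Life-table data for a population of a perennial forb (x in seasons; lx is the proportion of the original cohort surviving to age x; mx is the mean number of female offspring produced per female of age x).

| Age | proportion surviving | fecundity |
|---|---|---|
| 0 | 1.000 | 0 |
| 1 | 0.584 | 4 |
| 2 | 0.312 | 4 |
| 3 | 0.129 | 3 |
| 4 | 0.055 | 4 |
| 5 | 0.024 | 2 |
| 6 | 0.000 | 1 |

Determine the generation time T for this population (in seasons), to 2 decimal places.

1.68

lx·mx: 0, 2.336, 1.248, 0.387, 0.22, 0.048, 0 → R0 = 4.239
x·lx·mx: 0, 2.336, 2.496, 1.161, 0.88, 0.24, 0 → Σ = 7.113
T = 7.113 / 4.239 = 1.67799… → 1.68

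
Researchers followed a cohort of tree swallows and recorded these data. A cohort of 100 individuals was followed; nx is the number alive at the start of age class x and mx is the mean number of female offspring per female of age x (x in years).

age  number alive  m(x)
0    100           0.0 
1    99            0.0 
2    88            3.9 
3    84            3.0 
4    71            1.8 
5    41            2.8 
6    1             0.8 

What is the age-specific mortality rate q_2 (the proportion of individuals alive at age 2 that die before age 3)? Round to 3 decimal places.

0.045

lx = nx/n0 = nx/100: 1, 0.99, 0.88, 0.84, 0.71, 0.41, 0.01
q_2 = (l_2 − l_3) / l_2 = (0.88 − 0.84) / 0.88
     = 0.04 / 0.88 = 0.045455… → 0.045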